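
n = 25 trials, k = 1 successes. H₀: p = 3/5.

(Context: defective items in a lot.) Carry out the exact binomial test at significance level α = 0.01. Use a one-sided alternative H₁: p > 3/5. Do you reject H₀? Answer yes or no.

Exact binomial: n=25, k=1, p₀=3/5=0.6000
P(X≥1) from Σ C(n,i)·p₀^i·(1−p₀)^(n−i)
p-value (one-sided, H₁ greater) = 1.00000
At α=0.01: p ≥ α → fail to reject H₀

reject H₀: no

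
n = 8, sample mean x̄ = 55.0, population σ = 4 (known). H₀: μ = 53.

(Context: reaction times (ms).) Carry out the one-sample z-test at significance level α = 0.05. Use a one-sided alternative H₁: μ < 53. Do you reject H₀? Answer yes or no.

SE = σ/√n = 4/√8 = 1.4142
z = (x̄−μ₀)/SE = (55.0−53)/1.4142 = 1.4142
p-value (one-sided, H₁ less) = 0.92135
At α=0.05: p ≥ α → fail to reject H₀

reject H₀: no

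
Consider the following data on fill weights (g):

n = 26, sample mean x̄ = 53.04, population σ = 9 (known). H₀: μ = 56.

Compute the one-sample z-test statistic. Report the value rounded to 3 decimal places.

test statistic = -1.677

SE = σ/√n = 9/√26 = 1.7650
z = (x̄−μ₀)/SE = (53.04−56)/1.7650 = -1.6770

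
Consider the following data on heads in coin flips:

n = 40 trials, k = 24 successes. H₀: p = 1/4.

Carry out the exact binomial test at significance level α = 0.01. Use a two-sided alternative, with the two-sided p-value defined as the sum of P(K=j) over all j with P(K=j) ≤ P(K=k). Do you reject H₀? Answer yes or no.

reject H₀: yes

Exact binomial: n=40, k=24, p₀=1/4=0.2500
P(X=j) = C(n,j)·p₀^j·(1−p₀)^(n−j); p = Σ P(X=j) over j with P(X=j) ≤ P(X=24)
p-value (two-sided) = 0.00000
At α=0.01: p < α → reject H₀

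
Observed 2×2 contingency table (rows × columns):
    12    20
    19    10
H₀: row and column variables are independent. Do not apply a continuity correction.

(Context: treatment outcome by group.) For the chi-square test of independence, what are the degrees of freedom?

df = (r−1)(c−1) = (2−1)·(2−1) = 1

degrees of freedom = 1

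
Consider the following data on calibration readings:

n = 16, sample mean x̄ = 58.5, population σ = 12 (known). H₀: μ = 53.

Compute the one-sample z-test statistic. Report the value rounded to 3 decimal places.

test statistic = 1.833

SE = σ/√n = 12/√16 = 3.0000
z = (x̄−μ₀)/SE = (58.5−53)/3.0000 = 1.8333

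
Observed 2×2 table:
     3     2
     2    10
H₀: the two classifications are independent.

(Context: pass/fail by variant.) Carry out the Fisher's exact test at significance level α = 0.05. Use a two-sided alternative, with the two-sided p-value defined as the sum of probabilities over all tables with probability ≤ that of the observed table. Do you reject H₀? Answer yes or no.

reject H₀: no

Margins: r₁=5, r₂=12, c₁=5, c₂=12, n=17
p_obs = C(5,3)·C(12,2)/C(17,5); sum pmf over tables with pmf ≤ p_obs
p-value (two-sided) = 0.11652
At α=0.05: p ≥ α → fail to reject H₀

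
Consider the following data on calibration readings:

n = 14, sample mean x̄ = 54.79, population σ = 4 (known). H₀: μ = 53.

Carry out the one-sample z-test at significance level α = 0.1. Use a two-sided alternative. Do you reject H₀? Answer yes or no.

reject H₀: yes

SE = σ/√n = 4/√14 = 1.0690
z = (x̄−μ₀)/SE = (54.79−53)/1.0690 = 1.6744
p-value (two-sided) = 0.09405
At α=0.1: p < α → reject H₀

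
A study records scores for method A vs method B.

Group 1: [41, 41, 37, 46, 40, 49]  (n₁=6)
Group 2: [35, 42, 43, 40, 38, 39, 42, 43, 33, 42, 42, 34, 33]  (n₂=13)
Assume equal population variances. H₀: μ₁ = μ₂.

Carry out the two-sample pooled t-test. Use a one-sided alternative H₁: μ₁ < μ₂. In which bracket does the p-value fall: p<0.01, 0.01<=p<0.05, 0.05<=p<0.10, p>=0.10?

x̄₁=42.333, s₁=4.367, n₁=6
x̄₂=38.923, s₂=3.904, n₂=13
s_p² = [5·4.367² + 12·3.904²]/17 = 16.3680
SE = √(s_p²·(1/6+1/13)) = 1.9968
t = (42.333−38.923)/1.9968 = 1.7079
df = 17
p-value (one-sided, H₁ less) = 0.94707
→ bracket: p>=0.10

p-value bracket: p>=0.10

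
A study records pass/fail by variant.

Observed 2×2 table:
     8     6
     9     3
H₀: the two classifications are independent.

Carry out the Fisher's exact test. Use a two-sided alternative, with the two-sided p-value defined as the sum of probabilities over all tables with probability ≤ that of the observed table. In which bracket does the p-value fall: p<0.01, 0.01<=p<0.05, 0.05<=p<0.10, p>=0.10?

Margins: r₁=14, r₂=12, c₁=17, c₂=9, n=26
p_obs = C(14,8)·C(12,9)/C(26,17); sum pmf over tables with pmf ≤ p_obs
p-value (two-sided) = 0.42911
→ bracket: p>=0.10

p-value bracket: p>=0.10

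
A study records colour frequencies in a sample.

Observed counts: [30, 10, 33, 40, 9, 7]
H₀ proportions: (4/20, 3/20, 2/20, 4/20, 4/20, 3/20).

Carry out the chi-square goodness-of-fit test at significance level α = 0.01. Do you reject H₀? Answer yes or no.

n = 129; E_i = n·p_i = [25.80, 19.35, 12.90, 25.80, 25.80, 19.35]
χ² = (30−25.80)²/25.80 + (10−19.35)²/19.35 + (33−12.90)²/12.90 + (40−25.80)²/25.80 + (9−25.80)²/25.80 + (7−19.35)²/19.35 = 63.1576
df = 5
p-value (upper-tail) = 0.00000
At α=0.01: p < α → reject H₀

reject H₀: yes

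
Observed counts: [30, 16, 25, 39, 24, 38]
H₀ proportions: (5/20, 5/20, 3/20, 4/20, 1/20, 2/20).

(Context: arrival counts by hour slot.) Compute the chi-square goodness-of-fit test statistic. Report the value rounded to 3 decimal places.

test statistic = 74.254

n = 172; E_i = n·p_i = [43.00, 43.00, 25.80, 34.40, 8.60, 17.20]
χ² = (30−43.00)²/43.00 + (16−43.00)²/43.00 + (25−25.80)²/25.80 + (39−34.40)²/34.40 + (24−8.60)²/8.60 + (38−17.20)²/17.20 = 74.2539
df = 5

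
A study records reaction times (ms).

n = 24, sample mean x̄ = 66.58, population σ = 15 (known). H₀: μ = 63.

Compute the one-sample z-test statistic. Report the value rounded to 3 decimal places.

SE = σ/√n = 15/√24 = 3.0619
z = (x̄−μ₀)/SE = (66.58−63)/3.0619 = 1.1692

test statistic = 1.169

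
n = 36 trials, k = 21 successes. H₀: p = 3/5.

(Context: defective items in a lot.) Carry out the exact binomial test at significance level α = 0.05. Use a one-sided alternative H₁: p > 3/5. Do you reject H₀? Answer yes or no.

Exact binomial: n=36, k=21, p₀=3/5=0.6000
P(X≥21) from Σ C(n,i)·p₀^i·(1−p₀)^(n−i)
p-value (one-sided, H₁ greater) = 0.64926
At α=0.05: p ≥ α → fail to reject H₀

reject H₀: no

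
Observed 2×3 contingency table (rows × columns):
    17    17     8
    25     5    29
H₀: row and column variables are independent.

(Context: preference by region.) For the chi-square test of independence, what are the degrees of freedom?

degrees of freedom = 2

df = (r−1)(c−1) = (2−1)·(3−1) = 2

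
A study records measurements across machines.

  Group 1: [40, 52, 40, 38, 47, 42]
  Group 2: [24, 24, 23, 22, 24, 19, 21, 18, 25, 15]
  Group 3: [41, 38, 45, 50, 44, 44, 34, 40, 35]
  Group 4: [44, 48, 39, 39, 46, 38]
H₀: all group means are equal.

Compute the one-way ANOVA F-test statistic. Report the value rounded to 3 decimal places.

Group means [43.17, 21.50, 41.22, 42.33], grand mean 35.452
SSB = Σnᵢ(x̄ᵢ−x̄)² = 2887.455; SSW = ΣΣ(x−x̄ᵢ)² = 534.222
MSB = 2887.455/3 = 962.4851; MSW = 534.222/27 = 19.7860
F = MSB/MSW = 48.6447
df = (3, 27)

test statistic = 48.645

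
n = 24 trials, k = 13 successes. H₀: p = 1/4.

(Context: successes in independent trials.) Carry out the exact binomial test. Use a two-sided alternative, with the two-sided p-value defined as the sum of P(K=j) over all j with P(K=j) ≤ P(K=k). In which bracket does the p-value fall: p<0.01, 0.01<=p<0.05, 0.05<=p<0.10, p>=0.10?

p-value bracket: p<0.01

Exact binomial: n=24, k=13, p₀=1/4=0.2500
P(X=j) = C(n,j)·p₀^j·(1−p₀)^(n−j); p = Σ P(X=j) over j with P(X=j) ≤ P(X=13)
p-value (two-sided) = 0.00310
→ bracket: p<0.01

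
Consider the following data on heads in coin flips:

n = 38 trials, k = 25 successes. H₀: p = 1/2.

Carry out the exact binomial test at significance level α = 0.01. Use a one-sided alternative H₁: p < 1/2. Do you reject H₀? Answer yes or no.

reject H₀: no

Exact binomial: n=38, k=25, p₀=1/2=0.5000
P(X≤25) from Σ C(n,i)·p₀^i·(1−p₀)^(n−i)
p-value (one-sided, H₁ less) = 0.98322
At α=0.01: p ≥ α → fail to reject H₀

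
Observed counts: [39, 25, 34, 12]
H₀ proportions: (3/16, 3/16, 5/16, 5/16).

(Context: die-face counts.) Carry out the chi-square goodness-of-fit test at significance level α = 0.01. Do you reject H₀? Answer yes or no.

n = 110; E_i = n·p_i = [20.62, 20.62, 34.38, 34.38]
χ² = (39−20.62)²/20.62 + (25−20.62)²/20.62 + (34−34.38)²/34.38 + (12−34.38)²/34.38 = 31.8667
df = 3
p-value (upper-tail) = 0.00000
At α=0.01: p < α → reject H₀

reject H₀: yes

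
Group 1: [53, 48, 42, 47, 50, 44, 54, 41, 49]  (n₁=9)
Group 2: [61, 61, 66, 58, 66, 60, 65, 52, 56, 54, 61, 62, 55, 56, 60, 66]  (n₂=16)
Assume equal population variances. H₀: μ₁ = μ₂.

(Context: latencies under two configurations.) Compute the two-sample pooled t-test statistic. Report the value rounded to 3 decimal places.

test statistic = -6.594

x̄₁=47.556, s₁=4.558, n₁=9
x̄₂=59.938, s₂=4.479, n₂=16
s_p² = [8·4.558² + 15·4.479²]/23 = 20.3113
SE = √(s_p²·(1/9+1/16)) = 1.8778
t = (47.556−59.938)/1.8778 = -6.5937
df = 23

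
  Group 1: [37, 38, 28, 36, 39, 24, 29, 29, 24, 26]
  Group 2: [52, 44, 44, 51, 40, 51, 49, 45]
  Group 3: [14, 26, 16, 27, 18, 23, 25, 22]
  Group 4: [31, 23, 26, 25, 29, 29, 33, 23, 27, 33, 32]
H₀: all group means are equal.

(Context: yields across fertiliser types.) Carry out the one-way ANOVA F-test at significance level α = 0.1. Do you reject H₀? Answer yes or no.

reject H₀: yes

Group means [31.00, 47.00, 21.38, 28.27], grand mean 31.568
SSB = Σnᵢ(x̄ᵢ−x̄)² = 2859.024; SSW = ΣΣ(x−x̄ᵢ)² = 750.057
MSB = 2859.024/3 = 953.0081; MSW = 750.057/33 = 22.7290
F = MSB/MSW = 41.9292
df = (3, 33)
p-value (upper-tail) = 0.00000
At α=0.1: p < α → reject H₀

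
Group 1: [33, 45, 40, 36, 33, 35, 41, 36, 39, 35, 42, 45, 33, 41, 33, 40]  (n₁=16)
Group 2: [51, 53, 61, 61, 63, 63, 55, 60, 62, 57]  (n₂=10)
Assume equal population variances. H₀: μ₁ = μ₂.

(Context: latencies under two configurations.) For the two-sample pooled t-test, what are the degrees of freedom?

degrees of freedom = 24

df = n₁ + n₂ − 2 = 16 + 10 − 2 = 24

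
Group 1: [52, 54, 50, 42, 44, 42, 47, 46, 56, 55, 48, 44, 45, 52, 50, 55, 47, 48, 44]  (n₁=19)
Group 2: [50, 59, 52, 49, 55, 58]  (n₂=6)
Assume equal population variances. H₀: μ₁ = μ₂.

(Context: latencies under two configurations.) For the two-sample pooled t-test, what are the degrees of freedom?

df = n₁ + n₂ − 2 = 19 + 6 − 2 = 23

degrees of freedom = 23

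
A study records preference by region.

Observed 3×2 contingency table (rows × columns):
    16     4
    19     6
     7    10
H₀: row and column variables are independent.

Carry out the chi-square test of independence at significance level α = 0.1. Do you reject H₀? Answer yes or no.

reject H₀: yes

Row totals [20, 25, 17], col totals [42, 20], n=62
χ² = (16−13.55)²/13.55 + (4−6.45)²/6.45 + (19−16.94)²/16.94 + (6−8.06)²/8.06 + (7−11.52)²/11.52 + (10−5.48)²/5.48 = 7.6456
df = 2
p-value (upper-tail) = 0.02187
At α=0.1: p < α → reject H₀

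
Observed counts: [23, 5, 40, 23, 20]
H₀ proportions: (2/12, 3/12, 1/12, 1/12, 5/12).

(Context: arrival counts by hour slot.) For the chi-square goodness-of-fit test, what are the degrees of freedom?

df = k − 1 = 5 − 1 = 4

degrees of freedom = 4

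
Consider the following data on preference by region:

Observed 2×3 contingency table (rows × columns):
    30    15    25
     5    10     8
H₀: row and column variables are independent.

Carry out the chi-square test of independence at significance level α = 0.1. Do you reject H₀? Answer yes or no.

Row totals [70, 23], col totals [35, 25, 33], n=93
χ² = (30−26.34)²/26.34 + (15−18.82)²/18.82 + (25−24.84)²/24.84 + (5−8.66)²/8.66 + (10−6.18)²/6.18 + (8−8.16)²/8.16 = 5.1868
df = 2
p-value (upper-tail) = 0.07477
At α=0.1: p < α → reject H₀

reject H₀: yes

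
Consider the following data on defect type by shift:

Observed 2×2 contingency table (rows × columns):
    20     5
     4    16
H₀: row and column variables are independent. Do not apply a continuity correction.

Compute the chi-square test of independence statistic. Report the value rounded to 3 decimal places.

test statistic = 16.071

Row totals [25, 20], col totals [24, 21], n=45
χ² = (20−13.33)²/13.33 + (5−11.67)²/11.67 + (4−10.67)²/10.67 + (16−9.33)²/9.33 = 16.0714
df = 1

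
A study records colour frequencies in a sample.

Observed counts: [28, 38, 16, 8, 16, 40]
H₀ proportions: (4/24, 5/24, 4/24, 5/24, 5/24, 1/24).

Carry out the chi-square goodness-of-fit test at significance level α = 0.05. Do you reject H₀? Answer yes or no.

n = 146; E_i = n·p_i = [24.33, 30.42, 24.33, 30.42, 30.42, 6.08]
χ² = (28−24.33)²/24.33 + (38−30.42)²/30.42 + (16−24.33)²/24.33 + (8−30.42)²/30.42 + (16−30.42)²/30.42 + (40−6.08)²/6.08 = 217.7479
df = 5
p-value (upper-tail) = 0.00000
At α=0.05: p < α → reject H₀

reject H₀: yes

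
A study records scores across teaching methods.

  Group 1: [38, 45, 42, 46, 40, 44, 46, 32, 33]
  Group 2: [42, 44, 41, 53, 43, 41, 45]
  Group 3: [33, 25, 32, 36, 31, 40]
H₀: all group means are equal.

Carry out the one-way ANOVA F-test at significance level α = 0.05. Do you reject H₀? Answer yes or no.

Group means [40.67, 44.14, 32.83], grand mean 39.636
SSB = Σnᵢ(x̄ᵢ−x̄)² = 429.400; SSW = ΣΣ(x−x̄ᵢ)² = 461.690
MSB = 429.400/2 = 214.7002; MSW = 461.690/19 = 24.2995
F = MSB/MSW = 8.8356
df = (2, 19)
p-value (upper-tail) = 0.00194
At α=0.05: p < α → reject H₀

reject H₀: yes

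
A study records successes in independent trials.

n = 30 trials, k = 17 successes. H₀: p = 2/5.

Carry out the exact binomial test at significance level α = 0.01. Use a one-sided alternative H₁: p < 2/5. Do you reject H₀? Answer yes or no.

reject H₀: no

Exact binomial: n=30, k=17, p₀=2/5=0.4000
P(X≤17) from Σ C(n,i)·p₀^i·(1−p₀)^(n−i)
p-value (one-sided, H₁ less) = 0.97876
At α=0.01: p ≥ α → fail to reject H₀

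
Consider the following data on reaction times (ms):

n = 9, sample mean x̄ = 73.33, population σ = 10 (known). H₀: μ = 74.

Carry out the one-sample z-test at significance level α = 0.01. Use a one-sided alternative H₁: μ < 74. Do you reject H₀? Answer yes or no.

SE = σ/√n = 10/√9 = 3.3333
z = (x̄−μ₀)/SE = (73.33−74)/3.3333 = -0.2010
p-value (one-sided, H₁ less) = 0.42035
At α=0.01: p ≥ α → fail to reject H₀

reject H₀: no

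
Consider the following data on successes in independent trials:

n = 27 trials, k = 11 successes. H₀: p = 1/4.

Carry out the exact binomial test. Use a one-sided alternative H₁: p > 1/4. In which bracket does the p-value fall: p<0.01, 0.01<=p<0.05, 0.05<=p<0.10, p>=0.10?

Exact binomial: n=27, k=11, p₀=1/4=0.2500
P(X≥11) from Σ C(n,i)·p₀^i·(1−p₀)^(n−i)
p-value (one-sided, H₁ greater) = 0.05278
→ bracket: 0.05<=p<0.10

p-value bracket: 0.05<=p<0.10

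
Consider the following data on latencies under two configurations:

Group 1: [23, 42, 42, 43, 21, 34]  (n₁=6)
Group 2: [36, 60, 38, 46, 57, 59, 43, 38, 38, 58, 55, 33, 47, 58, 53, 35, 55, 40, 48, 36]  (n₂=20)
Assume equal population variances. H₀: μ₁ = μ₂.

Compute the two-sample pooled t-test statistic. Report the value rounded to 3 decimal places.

test statistic = -2.796

x̄₁=34.167, s₁=9.988, n₁=6
x̄₂=46.650, s₂=9.483, n₂=20
s_p² = [5·9.988² + 19·9.483²]/24 = 91.9743
SE = √(s_p²·(1/6+1/20)) = 4.4641
t = (34.167−46.650)/4.4641 = -2.7964
df = 24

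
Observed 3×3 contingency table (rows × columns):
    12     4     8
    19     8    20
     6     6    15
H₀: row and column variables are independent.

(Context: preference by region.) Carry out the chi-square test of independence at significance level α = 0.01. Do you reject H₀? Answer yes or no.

reject H₀: no

Row totals [24, 47, 27], col totals [37, 18, 43], n=98
χ² = (12−9.06)²/9.06 + (4−4.41)²/4.41 + (8−10.53)²/10.53 + (19−17.74)²/17.74 + (8−8.63)²/8.63 + (20−20.62)²/20.62 + (6−10.19)²/10.19 + (6−4.96)²/4.96 + (15−11.85)²/11.85 = 4.5360
df = 4
p-value (upper-tail) = 0.33830
At α=0.01: p ≥ α → fail to reject H₀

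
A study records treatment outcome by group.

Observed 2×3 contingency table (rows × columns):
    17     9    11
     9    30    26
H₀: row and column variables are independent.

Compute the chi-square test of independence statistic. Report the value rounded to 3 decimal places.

test statistic = 13.155

Row totals [37, 65], col totals [26, 39, 37], n=102
χ² = (17−9.43)²/9.43 + (9−14.15)²/14.15 + (11−13.42)²/13.42 + (9−16.57)²/16.57 + (30−24.85)²/24.85 + (26−23.58)²/23.58 = 13.1554
df = 2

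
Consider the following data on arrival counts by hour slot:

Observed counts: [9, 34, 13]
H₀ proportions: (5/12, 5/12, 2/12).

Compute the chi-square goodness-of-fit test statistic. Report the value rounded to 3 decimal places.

n = 56; E_i = n·p_i = [23.33, 23.33, 9.33]
χ² = (9−23.33)²/23.33 + (34−23.33)²/23.33 + (13−9.33)²/9.33 = 15.1214
df = 2

test statistic = 15.121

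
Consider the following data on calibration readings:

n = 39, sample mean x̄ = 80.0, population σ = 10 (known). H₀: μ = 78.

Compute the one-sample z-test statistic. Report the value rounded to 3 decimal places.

SE = σ/√n = 10/√39 = 1.6013
z = (x̄−μ₀)/SE = (80.0−78)/1.6013 = 1.2490

test statistic = 1.249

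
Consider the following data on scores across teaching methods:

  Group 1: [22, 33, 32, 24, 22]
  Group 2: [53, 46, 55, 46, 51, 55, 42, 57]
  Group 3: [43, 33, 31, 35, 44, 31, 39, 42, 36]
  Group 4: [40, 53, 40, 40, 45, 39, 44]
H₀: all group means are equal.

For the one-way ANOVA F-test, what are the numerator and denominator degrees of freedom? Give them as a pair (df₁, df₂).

k = 4 groups, N = 29 total
df = (k−1, N−k) = (4−1, 29−4) = (3, 25)

degrees of freedom = [3, 25]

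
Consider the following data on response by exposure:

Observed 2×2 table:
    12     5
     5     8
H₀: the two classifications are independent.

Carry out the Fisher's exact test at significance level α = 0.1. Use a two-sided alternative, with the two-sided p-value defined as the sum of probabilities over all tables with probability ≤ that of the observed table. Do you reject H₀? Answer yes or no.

reject H₀: no

Margins: r₁=17, r₂=13, c₁=17, c₂=13, n=30
p_obs = C(17,12)·C(13,5)/C(30,17); sum pmf over tables with pmf ≤ p_obs
p-value (two-sided) = 0.13762
At α=0.1: p ≥ α → fail to reject H₀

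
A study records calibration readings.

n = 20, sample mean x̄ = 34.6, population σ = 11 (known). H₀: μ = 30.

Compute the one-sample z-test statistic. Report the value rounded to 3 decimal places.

SE = σ/√n = 11/√20 = 2.4597
z = (x̄−μ₀)/SE = (34.6−30)/2.4597 = 1.8702

test statistic = 1.870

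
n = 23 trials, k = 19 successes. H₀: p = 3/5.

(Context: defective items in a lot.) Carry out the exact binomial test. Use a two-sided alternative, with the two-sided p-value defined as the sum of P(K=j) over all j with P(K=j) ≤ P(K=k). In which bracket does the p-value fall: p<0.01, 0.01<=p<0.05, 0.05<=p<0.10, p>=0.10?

Exact binomial: n=23, k=19, p₀=3/5=0.6000
P(X=j) = C(n,j)·p₀^j·(1−p₀)^(n−j); p = Σ P(X=j) over j with P(X=j) ≤ P(X=19)
p-value (two-sided) = 0.03179
→ bracket: 0.01<=p<0.05

p-value bracket: 0.01<=p<0.05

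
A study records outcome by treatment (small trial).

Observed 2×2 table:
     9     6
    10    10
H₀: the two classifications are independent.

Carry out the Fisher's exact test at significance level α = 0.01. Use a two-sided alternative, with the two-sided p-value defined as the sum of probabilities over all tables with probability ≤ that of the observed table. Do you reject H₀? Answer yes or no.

reject H₀: no

Margins: r₁=15, r₂=20, c₁=19, c₂=16, n=35
p_obs = C(15,9)·C(20,10)/C(35,19); sum pmf over tables with pmf ≤ p_obs
p-value (two-sided) = 0.73378
At α=0.01: p ≥ α → fail to reject H₀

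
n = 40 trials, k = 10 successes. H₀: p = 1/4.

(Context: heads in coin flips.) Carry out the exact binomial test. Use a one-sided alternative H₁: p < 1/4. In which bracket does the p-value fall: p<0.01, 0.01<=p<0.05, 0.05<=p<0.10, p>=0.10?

p-value bracket: p>=0.10

Exact binomial: n=40, k=10, p₀=1/4=0.2500
P(X≤10) from Σ C(n,i)·p₀^i·(1−p₀)^(n−i)
p-value (one-sided, H₁ less) = 0.58390
→ bracket: p>=0.10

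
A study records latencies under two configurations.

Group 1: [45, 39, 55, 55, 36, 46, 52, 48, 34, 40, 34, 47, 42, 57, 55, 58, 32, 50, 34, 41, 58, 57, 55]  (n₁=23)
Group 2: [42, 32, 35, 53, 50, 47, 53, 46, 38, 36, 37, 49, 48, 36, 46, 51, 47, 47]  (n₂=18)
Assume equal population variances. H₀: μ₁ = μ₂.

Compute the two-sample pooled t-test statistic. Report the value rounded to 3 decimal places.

test statistic = 0.974

x̄₁=46.522, s₁=8.944, n₁=23
x̄₂=44.056, s₂=6.708, n₂=18
s_p² = [22·8.944² + 17·6.708²]/39 = 64.7355
SE = √(s_p²·(1/23+1/18)) = 2.5320
t = (46.522−44.056)/2.5320 = 0.9740
df = 39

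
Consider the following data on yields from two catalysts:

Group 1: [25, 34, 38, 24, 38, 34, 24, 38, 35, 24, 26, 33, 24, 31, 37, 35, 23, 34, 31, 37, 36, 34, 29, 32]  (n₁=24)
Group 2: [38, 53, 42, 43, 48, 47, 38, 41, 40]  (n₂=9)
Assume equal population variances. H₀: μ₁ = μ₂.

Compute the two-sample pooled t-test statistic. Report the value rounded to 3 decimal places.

test statistic = -5.816

x̄₁=31.500, s₁=5.259, n₁=24
x̄₂=43.333, s₂=5.050, n₂=9
s_p² = [23·5.259² + 8·5.050²]/31 = 27.0968
SE = √(s_p²·(1/24+1/9)) = 2.0346
t = (31.500−43.333)/2.0346 = -5.8159
df = 31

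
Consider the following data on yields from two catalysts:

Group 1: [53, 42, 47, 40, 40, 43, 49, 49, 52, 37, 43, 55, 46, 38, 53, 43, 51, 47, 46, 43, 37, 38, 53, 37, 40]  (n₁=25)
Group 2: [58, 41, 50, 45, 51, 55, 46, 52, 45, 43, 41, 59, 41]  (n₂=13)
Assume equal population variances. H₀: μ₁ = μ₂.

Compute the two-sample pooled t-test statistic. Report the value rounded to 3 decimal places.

test statistic = -1.630

x̄₁=44.880, s₁=5.805, n₁=25
x̄₂=48.231, s₂=6.405, n₂=13
s_p² = [24·5.805² + 12·6.405²]/36 = 36.1374
SE = √(s_p²·(1/25+1/13)) = 2.0556
t = (44.880−48.231)/2.0556 = -1.6301
df = 36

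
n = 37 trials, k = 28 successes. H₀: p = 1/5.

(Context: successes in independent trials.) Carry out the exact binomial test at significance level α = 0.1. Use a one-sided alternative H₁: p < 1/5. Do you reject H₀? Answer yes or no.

Exact binomial: n=37, k=28, p₀=1/5=0.2000
P(X≤28) from Σ C(n,i)·p₀^i·(1−p₀)^(n−i)
p-value (one-sided, H₁ less) = 1.00000
At α=0.1: p ≥ α → fail to reject H₀

reject H₀: no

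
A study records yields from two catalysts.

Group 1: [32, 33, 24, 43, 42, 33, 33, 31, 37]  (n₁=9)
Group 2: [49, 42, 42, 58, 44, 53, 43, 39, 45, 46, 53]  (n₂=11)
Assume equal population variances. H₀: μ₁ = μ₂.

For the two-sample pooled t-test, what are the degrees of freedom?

degrees of freedom = 18

df = n₁ + n₂ − 2 = 9 + 11 − 2 = 18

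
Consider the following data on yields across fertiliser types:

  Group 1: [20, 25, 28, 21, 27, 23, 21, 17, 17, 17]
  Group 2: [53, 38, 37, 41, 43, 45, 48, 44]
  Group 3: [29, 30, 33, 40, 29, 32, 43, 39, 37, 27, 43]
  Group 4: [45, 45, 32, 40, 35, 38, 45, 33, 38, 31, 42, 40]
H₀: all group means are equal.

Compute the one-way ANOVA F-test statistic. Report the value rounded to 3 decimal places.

test statistic = 32.177

Group means [21.60, 43.62, 34.73, 38.67], grand mean 34.415
SSB = Σnᵢ(x̄ᵢ−x̄)² = 2538.828; SSW = ΣΣ(x−x̄ᵢ)² = 973.123
MSB = 2538.828/3 = 846.2759; MSW = 973.123/37 = 26.3006
F = MSB/MSW = 32.1770
df = (3, 37)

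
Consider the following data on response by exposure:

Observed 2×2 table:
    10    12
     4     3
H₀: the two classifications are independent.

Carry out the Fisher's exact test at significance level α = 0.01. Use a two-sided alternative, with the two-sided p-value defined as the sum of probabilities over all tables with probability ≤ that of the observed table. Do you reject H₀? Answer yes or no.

reject H₀: no

Margins: r₁=22, r₂=7, c₁=14, c₂=15, n=29
p_obs = C(22,10)·C(7,4)/C(29,14); sum pmf over tables with pmf ≤ p_obs
p-value (two-sided) = 0.68166
At α=0.01: p ≥ α → fail to reject H₀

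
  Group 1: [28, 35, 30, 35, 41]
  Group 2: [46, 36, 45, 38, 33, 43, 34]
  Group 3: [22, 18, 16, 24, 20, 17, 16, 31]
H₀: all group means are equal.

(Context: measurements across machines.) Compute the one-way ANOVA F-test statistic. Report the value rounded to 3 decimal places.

Group means [33.80, 39.29, 20.50], grand mean 30.400
SSB = Σnᵢ(x̄ᵢ−x̄)² = 1394.571; SSW = ΣΣ(x−x̄ᵢ)² = 458.229
MSB = 1394.571/2 = 697.2857; MSW = 458.229/17 = 26.9546
F = MSB/MSW = 25.8689
df = (2, 17)

test statistic = 25.869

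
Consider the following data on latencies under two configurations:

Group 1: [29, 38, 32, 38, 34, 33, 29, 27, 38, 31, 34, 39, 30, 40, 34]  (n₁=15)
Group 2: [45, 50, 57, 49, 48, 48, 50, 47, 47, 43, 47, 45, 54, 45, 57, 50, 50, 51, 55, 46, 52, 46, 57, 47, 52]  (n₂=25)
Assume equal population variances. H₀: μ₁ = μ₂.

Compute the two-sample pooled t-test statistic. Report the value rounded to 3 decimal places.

x̄₁=33.733, s₁=4.114, n₁=15
x̄₂=49.520, s₂=4.043, n₂=25
s_p² = [14·4.114² + 24·4.043²]/38 = 16.5572
SE = √(s_p²·(1/15+1/25)) = 1.3289
t = (33.733−49.520)/1.3289 = -11.8791
df = 38

test statistic = -11.879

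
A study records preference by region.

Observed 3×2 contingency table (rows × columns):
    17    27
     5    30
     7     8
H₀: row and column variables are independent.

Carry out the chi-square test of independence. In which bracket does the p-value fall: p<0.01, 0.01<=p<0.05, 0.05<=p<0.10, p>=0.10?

Row totals [44, 35, 15], col totals [29, 65], n=94
χ² = (17−13.57)²/13.57 + (27−30.43)²/30.43 + (5−10.80)²/10.80 + (30−24.20)²/24.20 + (7−4.63)²/4.63 + (8−10.37)²/10.37 = 7.5110
df = 2
p-value (upper-tail) = 0.02339
→ bracket: 0.01<=p<0.05

p-value bracket: 0.01<=p<0.05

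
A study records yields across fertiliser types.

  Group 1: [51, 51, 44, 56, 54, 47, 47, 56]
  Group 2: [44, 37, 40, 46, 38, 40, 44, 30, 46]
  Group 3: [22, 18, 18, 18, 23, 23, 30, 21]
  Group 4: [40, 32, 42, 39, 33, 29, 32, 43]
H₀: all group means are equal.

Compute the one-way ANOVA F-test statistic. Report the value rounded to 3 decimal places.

test statistic = 50.960

Group means [50.75, 40.56, 21.62, 36.25], grand mean 37.394
SSB = Σnᵢ(x̄ᵢ−x̄)² = 3516.782; SSW = ΣΣ(x−x̄ᵢ)² = 667.097
MSB = 3516.782/3 = 1172.2605; MSW = 667.097/29 = 23.0034
F = MSB/MSW = 50.9604
df = (3, 29)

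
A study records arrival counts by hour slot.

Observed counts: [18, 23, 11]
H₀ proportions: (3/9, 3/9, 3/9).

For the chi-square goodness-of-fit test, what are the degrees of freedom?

degrees of freedom = 2

df = k − 1 = 3 − 1 = 2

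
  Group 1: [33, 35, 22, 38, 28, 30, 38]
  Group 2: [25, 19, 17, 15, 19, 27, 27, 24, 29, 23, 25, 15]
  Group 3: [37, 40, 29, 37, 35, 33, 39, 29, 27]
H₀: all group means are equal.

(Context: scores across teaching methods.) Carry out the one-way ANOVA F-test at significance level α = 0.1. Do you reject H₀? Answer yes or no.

reject H₀: yes

Group means [32.00, 22.08, 34.00], grand mean 28.393
SSB = Σnᵢ(x̄ᵢ−x̄)² = 851.762; SSW = ΣΣ(x−x̄ᵢ)² = 644.917
MSB = 851.762/2 = 425.8810; MSW = 644.917/25 = 25.7967
F = MSB/MSW = 16.5091
df = (2, 25)
p-value (upper-tail) = 0.00003
At α=0.1: p < α → reject H₀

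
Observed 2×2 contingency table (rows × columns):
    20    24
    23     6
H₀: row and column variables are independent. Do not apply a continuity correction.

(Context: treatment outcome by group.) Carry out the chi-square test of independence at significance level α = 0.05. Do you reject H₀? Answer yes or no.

Row totals [44, 29], col totals [43, 30], n=73
χ² = (20−25.92)²/25.92 + (24−18.08)²/18.08 + (23−17.08)²/17.08 + (6−11.92)²/11.92 = 8.2766
df = 1
p-value (upper-tail) = 0.00402
At α=0.05: p < α → reject H₀

reject H₀: yes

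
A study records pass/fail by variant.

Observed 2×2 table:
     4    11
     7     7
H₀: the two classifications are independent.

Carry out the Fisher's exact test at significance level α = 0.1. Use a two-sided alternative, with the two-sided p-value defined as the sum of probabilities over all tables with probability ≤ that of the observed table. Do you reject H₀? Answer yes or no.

reject H₀: no

Margins: r₁=15, r₂=14, c₁=11, c₂=18, n=29
p_obs = C(15,4)·C(14,7)/C(29,11); sum pmf over tables with pmf ≤ p_obs
p-value (two-sided) = 0.26354
At α=0.1: p ≥ α → fail to reject H₀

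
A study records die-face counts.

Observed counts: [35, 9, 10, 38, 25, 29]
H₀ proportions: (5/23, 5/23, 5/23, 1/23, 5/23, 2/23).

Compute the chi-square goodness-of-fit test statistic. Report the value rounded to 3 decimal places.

n = 146; E_i = n·p_i = [31.74, 31.74, 31.74, 6.35, 31.74, 12.70]
χ² = (35−31.74)²/31.74 + (9−31.74)²/31.74 + (10−31.74)²/31.74 + (38−6.35)²/6.35 + (25−31.74)²/31.74 + (29−12.70)²/12.70 = 211.7130
df = 5

test statistic = 211.713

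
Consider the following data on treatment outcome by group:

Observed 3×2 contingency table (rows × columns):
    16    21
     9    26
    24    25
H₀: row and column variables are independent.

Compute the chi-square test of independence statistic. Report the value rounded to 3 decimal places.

test statistic = 4.753

Row totals [37, 35, 49], col totals [49, 72], n=121
χ² = (16−14.98)²/14.98 + (21−22.02)²/22.02 + (9−14.17)²/14.17 + (26−20.83)²/20.83 + (24−19.84)²/19.84 + (25−29.16)²/29.16 = 4.7531
df = 2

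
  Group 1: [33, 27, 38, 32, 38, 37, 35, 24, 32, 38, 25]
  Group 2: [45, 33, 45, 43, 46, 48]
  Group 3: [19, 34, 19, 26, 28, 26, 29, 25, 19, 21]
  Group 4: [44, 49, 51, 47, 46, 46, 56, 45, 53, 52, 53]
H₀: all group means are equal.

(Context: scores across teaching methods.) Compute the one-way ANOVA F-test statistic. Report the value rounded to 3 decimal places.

Group means [32.64, 43.33, 24.60, 49.27], grand mean 37.026
SSB = Σnᵢ(x̄ᵢ−x̄)² = 3644.513; SSW = ΣΣ(x−x̄ᵢ)² = 804.461
MSB = 3644.513/3 = 1214.8377; MSW = 804.461/34 = 23.6606
F = MSB/MSW = 51.3443
df = (3, 34)

test statistic = 51.344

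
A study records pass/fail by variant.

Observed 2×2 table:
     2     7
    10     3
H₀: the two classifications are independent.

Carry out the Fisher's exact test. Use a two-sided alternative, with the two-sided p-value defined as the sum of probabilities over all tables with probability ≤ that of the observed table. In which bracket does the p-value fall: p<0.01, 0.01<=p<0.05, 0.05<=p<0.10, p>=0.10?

p-value bracket: 0.01<=p<0.05

Margins: r₁=9, r₂=13, c₁=12, c₂=10, n=22
p_obs = C(9,2)·C(13,10)/C(22,12); sum pmf over tables with pmf ≤ p_obs
p-value (two-sided) = 0.02742
→ bracket: 0.01<=p<0.05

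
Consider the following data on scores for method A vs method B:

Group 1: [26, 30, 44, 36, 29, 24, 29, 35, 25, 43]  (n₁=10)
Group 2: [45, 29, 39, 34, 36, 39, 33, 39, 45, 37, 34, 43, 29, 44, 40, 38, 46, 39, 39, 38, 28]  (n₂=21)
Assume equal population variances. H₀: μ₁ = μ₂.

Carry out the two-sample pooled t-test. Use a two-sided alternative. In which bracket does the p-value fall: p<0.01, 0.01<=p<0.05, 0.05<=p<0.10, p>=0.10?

p-value bracket: 0.01<=p<0.05

x̄₁=32.100, s₁=7.156, n₁=10
x̄₂=37.810, s₂=5.269, n₂=21
s_p² = [9·7.156² + 20·5.269²]/29 = 35.0392
SE = √(s_p²·(1/10+1/21)) = 2.2743
t = (32.100−37.810)/2.2743 = -2.5104
df = 29
p-value (two-sided) = 0.01789
→ bracket: 0.01<=p<0.05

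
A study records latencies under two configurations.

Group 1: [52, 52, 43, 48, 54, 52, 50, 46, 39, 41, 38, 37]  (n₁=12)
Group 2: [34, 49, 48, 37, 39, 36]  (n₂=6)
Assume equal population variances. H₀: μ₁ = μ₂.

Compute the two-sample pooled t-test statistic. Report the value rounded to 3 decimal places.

test statistic = 1.759

x̄₁=46.000, s₁=6.179, n₁=12
x̄₂=40.500, s₂=6.411, n₂=6
s_p² = [11·6.179² + 5·6.411²]/16 = 39.0937
SE = √(s_p²·(1/12+1/6)) = 3.1262
t = (46.000−40.500)/3.1262 = 1.7593
df = 16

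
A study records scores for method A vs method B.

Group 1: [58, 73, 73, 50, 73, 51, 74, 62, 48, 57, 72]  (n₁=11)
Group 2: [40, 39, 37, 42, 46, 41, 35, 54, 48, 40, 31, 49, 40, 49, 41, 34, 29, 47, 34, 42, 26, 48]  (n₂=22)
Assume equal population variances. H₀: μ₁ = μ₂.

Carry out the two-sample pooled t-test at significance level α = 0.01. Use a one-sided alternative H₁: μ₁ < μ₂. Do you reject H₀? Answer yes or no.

x̄₁=62.818, s₁=10.496, n₁=11
x̄₂=40.545, s₂=7.170, n₂=22
s_p² = [10·10.496² + 21·7.170²]/31 = 70.3578
SE = √(s_p²·(1/11+1/22)) = 3.0975
t = (62.818−40.545)/3.0975 = 7.1906
df = 31
p-value (one-sided, H₁ less) = 1.00000
At α=0.01: p ≥ α → fail to reject H₀

reject H₀: no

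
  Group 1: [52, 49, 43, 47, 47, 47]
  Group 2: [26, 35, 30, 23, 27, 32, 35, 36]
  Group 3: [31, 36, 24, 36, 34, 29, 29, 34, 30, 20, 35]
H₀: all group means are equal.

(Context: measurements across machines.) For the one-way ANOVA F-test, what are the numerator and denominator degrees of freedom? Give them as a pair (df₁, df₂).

k = 3 groups, N = 25 total
df = (k−1, N−k) = (3−1, 25−3) = (2, 22)

degrees of freedom = [2, 22]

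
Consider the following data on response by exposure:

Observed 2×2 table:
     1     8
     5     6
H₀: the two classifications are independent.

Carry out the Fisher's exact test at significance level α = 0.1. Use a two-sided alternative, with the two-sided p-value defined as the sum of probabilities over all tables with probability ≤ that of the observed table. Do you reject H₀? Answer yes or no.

reject H₀: no

Margins: r₁=9, r₂=11, c₁=6, c₂=14, n=20
p_obs = C(9,1)·C(11,5)/C(20,6); sum pmf over tables with pmf ≤ p_obs
p-value (two-sided) = 0.15712
At α=0.1: p ≥ α → fail to reject H₀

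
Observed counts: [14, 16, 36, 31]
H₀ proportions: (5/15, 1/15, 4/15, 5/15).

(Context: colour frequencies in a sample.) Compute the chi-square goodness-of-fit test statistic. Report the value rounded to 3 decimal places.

n = 97; E_i = n·p_i = [32.33, 6.47, 25.87, 32.33]
χ² = (14−32.33)²/32.33 + (16−6.47)²/6.47 + (36−25.87)²/25.87 + (31−32.33)²/32.33 = 28.4742
df = 3

test statistic = 28.474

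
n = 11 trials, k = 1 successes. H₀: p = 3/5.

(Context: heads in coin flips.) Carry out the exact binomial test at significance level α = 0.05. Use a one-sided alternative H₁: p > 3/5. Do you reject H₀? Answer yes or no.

Exact binomial: n=11, k=1, p₀=3/5=0.6000
P(X≥1) from Σ C(n,i)·p₀^i·(1−p₀)^(n−i)
p-value (one-sided, H₁ greater) = 0.99996
At α=0.05: p ≥ α → fail to reject H₀

reject H₀: no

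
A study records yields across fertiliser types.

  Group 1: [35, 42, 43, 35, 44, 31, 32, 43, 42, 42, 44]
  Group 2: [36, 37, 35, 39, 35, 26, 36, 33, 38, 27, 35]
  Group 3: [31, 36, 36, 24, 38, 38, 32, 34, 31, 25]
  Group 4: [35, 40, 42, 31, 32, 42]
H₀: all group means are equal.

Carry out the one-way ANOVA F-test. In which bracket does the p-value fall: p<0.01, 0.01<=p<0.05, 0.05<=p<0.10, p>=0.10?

p-value bracket: 0.01<=p<0.05

Group means [39.36, 34.27, 32.50, 37.00], grand mean 35.711
SSB = Σnᵢ(x̄ᵢ−x̄)² = 282.589; SSW = ΣΣ(x−x̄ᵢ)² = 771.227
MSB = 282.589/3 = 94.1962; MSW = 771.227/34 = 22.6832
F = MSB/MSW = 4.1527
df = (3, 34)
p-value (upper-tail) = 0.01307
→ bracket: 0.01<=p<0.05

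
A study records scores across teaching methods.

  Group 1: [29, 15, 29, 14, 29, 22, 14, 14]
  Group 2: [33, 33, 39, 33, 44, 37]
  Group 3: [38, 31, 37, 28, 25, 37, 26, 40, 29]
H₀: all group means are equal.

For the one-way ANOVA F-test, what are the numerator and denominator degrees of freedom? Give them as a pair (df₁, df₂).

degrees of freedom = [2, 20]

k = 3 groups, N = 23 total
df = (k−1, N−k) = (3−1, 23−3) = (2, 20)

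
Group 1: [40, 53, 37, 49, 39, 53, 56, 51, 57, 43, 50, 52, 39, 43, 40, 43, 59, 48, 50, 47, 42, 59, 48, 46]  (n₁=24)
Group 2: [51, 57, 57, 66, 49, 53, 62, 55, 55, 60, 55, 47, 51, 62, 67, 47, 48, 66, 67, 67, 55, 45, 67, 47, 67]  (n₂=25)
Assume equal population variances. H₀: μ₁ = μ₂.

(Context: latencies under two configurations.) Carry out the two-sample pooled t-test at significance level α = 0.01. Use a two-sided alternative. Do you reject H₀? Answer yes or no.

x̄₁=47.667, s₁=6.578, n₁=24
x̄₂=56.920, s₂=7.675, n₂=25
s_p² = [23·6.578² + 24·7.675²]/47 = 51.2590
SE = √(s_p²·(1/24+1/25)) = 2.0460
t = (47.667−56.920)/2.0460 = -4.5226
df = 47
p-value (two-sided) = 0.00004
At α=0.01: p < α → reject H₀

reject H₀: yes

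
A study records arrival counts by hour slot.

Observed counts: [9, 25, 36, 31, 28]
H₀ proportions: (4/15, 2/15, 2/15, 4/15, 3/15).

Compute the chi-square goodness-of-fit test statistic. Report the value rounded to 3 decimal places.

n = 129; E_i = n·p_i = [34.40, 17.20, 17.20, 34.40, 25.80]
χ² = (9−34.40)²/34.40 + (25−17.20)²/17.20 + (36−17.20)²/17.20 + (31−34.40)²/34.40 + (28−25.80)²/25.80 = 43.3643
df = 4

test statistic = 43.364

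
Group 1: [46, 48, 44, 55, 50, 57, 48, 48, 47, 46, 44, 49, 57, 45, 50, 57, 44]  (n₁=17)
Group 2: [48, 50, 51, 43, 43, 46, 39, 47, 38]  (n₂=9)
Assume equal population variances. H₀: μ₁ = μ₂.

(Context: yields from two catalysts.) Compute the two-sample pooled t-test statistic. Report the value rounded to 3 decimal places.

x̄₁=49.118, s₁=4.649, n₁=17
x̄₂=45.000, s₂=4.583, n₂=9
s_p² = [16·4.649² + 8·4.583²]/24 = 21.4069
SE = √(s_p²·(1/17+1/9)) = 1.9073
t = (49.118−45.000)/1.9073 = 2.1589
df = 24

test statistic = 2.159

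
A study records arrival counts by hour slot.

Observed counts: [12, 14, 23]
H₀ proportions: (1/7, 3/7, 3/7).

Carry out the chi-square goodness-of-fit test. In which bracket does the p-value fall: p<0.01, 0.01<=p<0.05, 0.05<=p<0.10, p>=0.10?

n = 49; E_i = n·p_i = [7.00, 21.00, 21.00]
χ² = (12−7.00)²/7.00 + (14−21.00)²/21.00 + (23−21.00)²/21.00 = 6.0952
df = 2
p-value (upper-tail) = 0.04747
→ bracket: 0.01<=p<0.05

p-value bracket: 0.01<=p<0.05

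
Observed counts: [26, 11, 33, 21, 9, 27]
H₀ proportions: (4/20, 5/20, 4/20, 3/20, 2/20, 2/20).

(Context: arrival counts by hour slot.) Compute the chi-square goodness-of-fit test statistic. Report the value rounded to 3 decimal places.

n = 127; E_i = n·p_i = [25.40, 31.75, 25.40, 19.05, 12.70, 12.70]
χ² = (26−25.40)²/25.40 + (11−31.75)²/31.75 + (33−25.40)²/25.40 + (21−19.05)²/19.05 + (9−12.70)²/12.70 + (27−12.70)²/12.70 = 33.2283
df = 5

test statistic = 33.228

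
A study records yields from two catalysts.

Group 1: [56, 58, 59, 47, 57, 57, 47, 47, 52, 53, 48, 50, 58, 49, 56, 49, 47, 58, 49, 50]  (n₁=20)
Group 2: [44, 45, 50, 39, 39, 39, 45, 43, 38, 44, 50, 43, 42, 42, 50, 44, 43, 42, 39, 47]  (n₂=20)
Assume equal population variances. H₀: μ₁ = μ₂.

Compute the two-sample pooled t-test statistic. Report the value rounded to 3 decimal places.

test statistic = 6.836

x̄₁=52.350, s₁=4.522, n₁=20
x̄₂=43.400, s₂=3.719, n₂=20
s_p² = [19·4.522² + 19·3.719²]/38 = 17.1408
SE = √(s_p²·(1/20+1/20)) = 1.3092
t = (52.350−43.400)/1.3092 = 6.8361
df = 38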